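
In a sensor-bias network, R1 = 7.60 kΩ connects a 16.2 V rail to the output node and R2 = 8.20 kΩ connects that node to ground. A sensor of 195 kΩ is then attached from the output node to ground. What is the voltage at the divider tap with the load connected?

V_out ≈ 8.24 V

The load sits in parallel with R2: R2‖R_L = (8.20 × 195) / (8.20 + 195) = 7.869 kΩ.
V_out = 16.2 × 7.869 / (7.60 + 7.869) = 16.2 × 7.869/15.47 = 8.24 V.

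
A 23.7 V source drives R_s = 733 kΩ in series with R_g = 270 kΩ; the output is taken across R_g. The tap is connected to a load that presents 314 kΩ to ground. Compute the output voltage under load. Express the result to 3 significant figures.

V_out ≈ 3.92 V

The load sits in parallel with R_g: R_g‖R_L = (270 × 314) / (270 + 314) = 145.2 kΩ.
V_out = 23.7 × 145.2 / (733 + 145.2) = 23.7 × 145.2/878.2 = 3.92 V.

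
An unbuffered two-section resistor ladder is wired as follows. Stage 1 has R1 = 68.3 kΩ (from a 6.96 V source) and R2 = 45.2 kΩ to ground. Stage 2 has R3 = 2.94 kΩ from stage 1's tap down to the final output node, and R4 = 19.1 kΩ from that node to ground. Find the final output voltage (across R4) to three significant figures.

V_out ≈ 1.08 V

Stage 2 presents R3+R4 = 22.04 kΩ as a load on stage 1's tap.
Stage 1's lower leg becomes R2‖(R3+R4) = 14.82 kΩ, so V_mid = 6.96 × 14.82/83.12 = 1.241 V.
Stage 2 is itself unloaded: V_out = V_mid × R4/(R3+R4) = 1.241 × 19.1/22.04 = 1.08 V.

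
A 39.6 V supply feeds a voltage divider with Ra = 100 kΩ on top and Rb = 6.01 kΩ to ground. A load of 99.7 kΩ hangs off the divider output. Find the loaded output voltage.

V_out ≈ 2.12 V

The load sits in parallel with Rb: Rb‖R_L = (6.01 × 99.7) / (6.01 + 99.7) = 5.668 kΩ.
V_out = 39.6 × 5.668 / (100 + 5.668) = 39.6 × 5.668/105.7 = 2.12 V.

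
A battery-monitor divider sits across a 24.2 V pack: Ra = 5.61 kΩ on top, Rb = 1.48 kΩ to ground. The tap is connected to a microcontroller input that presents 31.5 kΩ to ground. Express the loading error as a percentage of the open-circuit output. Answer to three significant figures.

The divider's output (Thévenin) resistance is Ra‖Rb = 1.171 kΩ.
Fractional drop under load = R_th/(R_th + R_L) = 1.171 / (1.171 + 31.5) = 0.03584.
So the output falls by 3.58 %.

3.58 %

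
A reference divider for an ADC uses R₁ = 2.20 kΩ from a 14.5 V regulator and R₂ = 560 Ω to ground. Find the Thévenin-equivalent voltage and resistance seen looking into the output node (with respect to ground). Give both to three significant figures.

V_th = 2.94 V, R_th = 446 Ω

V_th is the open-circuit tap voltage: 14.5 × 560/(2200 + 560) = 2.94 V.
With the supply zeroed, R₁ and R₂ appear in parallel from the tap: R_th = R₁‖R₂ = (2200 × 560)/2760 = 446 Ω.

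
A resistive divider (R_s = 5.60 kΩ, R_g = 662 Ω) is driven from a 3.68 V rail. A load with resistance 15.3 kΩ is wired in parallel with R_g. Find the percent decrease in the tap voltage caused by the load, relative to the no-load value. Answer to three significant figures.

3.73 %

The divider's output (Thévenin) resistance is R_s‖R_g = 592.0 Ω.
Fractional drop under load = R_th/(R_th + R_L) = 592.0 / (592.0 + 15300) = 0.03725.
So the output falls by 3.73 %.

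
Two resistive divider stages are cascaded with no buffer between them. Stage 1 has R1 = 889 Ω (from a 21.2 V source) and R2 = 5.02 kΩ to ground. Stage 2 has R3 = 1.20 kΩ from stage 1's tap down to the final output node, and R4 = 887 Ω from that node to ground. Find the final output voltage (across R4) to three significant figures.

V_out ≈ 5.62 V

Stage 2 presents R3+R4 = 2087 Ω as a load on stage 1's tap.
Stage 1's lower leg becomes R2‖(R3+R4) = 1474 Ω, so V_mid = 21.2 × 1474/2363 = 13.22 V.
Stage 2 is itself unloaded: V_out = V_mid × R4/(R3+R4) = 13.22 × 887/2087 = 5.62 V.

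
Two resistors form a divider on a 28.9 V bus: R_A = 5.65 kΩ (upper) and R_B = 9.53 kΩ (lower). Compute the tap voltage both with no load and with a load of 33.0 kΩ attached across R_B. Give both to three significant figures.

Open-circuit: V = 28.9 × 9.53/(5.65 + 9.53) = 18.1 V.
With the load, R_B becomes R_B‖R_L = 7.395 kΩ, so V = 28.9 × 7.395/13.04 = 16.4 V.

Unloaded: 18.1 V; loaded: 16.4 V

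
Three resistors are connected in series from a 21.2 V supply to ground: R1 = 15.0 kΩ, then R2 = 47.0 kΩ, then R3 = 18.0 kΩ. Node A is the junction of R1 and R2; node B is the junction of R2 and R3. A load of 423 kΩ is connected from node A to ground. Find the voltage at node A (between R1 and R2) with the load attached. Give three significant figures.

V ≈ 16.7 V

Below node A the series string R2+R3 = 65.00 kΩ sits in parallel with the 423 kΩ load: 56.34 kΩ.
V_A = 21.2 × 56.34/(15.0 + 56.34) = 16.7 V.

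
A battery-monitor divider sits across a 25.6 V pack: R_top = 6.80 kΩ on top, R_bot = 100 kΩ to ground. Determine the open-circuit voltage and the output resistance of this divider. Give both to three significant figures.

V_th is the open-circuit tap voltage: 25.6 × 100/(6.80 + 100) = 24.0 V.
With the supply zeroed, R_top and R_bot appear in parallel from the tap: R_th = R_top‖R_bot = (6.80 × 100)/106.8 = 6.37 kΩ.

V_th = 24.0 V, R_th = 6.37 kΩ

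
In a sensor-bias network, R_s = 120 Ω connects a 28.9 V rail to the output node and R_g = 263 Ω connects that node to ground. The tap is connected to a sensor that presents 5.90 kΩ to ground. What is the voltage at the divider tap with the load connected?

V_out ≈ 19.6 V

The load sits in parallel with R_g: R_g‖R_L = (263 × 5900) / (263 + 5900) = 251.8 Ω.
V_out = 28.9 × 251.8 / (120 + 251.8) = 28.9 × 251.8/371.8 = 19.6 V.
(Unloaded it would have been 19.8 V.)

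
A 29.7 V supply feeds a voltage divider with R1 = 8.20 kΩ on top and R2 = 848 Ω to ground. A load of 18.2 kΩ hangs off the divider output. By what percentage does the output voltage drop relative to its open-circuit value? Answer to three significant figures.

The divider's output (Thévenin) resistance is R1‖R2 = 768.5 Ω.
Fractional drop under load = R_th/(R_th + R_L) = 768.5 / (768.5 + 18200) = 0.04052.
So the output falls by 4.05 %.

4.05 %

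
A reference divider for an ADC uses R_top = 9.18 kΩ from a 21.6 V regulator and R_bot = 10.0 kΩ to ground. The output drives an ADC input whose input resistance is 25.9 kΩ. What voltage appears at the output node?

V_out ≈ 9.51 V

The load sits in parallel with R_bot: R_bot‖R_L = (10.0 × 25.9) / (10.0 + 25.9) = 7.214 kΩ.
V_out = 21.6 × 7.214 / (9.18 + 7.214) = 21.6 × 7.214/16.39 = 9.51 V.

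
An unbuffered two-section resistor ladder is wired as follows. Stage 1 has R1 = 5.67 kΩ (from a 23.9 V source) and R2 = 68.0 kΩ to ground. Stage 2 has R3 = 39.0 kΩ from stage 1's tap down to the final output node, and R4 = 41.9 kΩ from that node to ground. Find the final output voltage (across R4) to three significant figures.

V_out ≈ 10.7 V

Stage 2 presents R3+R4 = 80.90 kΩ as a load on stage 1's tap.
Stage 1's lower leg becomes R2‖(R3+R4) = 36.95 kΩ, so V_mid = 23.9 × 36.95/42.62 = 20.72 V.
Stage 2 is itself unloaded: V_out = V_mid × R4/(R3+R4) = 20.72 × 41.9/80.90 = 10.7 V.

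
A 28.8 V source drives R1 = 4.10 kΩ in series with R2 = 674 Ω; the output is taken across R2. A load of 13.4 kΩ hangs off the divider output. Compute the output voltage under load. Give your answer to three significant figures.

The load sits in parallel with R2: R2‖R_L = (674 × 13400) / (674 + 13400) = 641.7 Ω.
V_out = 28.8 × 641.7 / (4100 + 641.7) = 28.8 × 641.7/4742 = 3.90 V.
(Unloaded it would have been 4.07 V.)

V_out ≈ 3.90 V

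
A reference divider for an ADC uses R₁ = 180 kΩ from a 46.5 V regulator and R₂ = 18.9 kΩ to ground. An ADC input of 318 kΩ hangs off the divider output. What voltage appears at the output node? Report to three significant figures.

The load sits in parallel with R₂: R₂‖R_L = (18.9 × 318) / (18.9 + 318) = 17.84 kΩ.
V_out = 46.5 × 17.84 / (180 + 17.84) = 46.5 × 17.84/197.8 = 4.19 V.

V_out ≈ 4.19 V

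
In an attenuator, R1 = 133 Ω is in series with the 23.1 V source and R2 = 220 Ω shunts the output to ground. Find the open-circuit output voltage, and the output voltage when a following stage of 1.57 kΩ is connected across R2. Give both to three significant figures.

Open-circuit: V = 23.1 × 220/(133 + 220) = 14.4 V.
With the load, R2 becomes R2‖R_L = 193.0 Ω, so V = 23.1 × 193.0/326.0 = 13.7 V.

Unloaded: 14.4 V; loaded: 13.7 V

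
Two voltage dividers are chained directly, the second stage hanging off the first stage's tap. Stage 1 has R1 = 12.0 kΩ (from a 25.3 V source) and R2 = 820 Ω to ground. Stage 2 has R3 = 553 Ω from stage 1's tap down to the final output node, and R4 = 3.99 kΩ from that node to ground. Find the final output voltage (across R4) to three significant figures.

Stage 2 presents R3+R4 = 4543 Ω as a load on stage 1's tap.
Stage 1's lower leg becomes R2‖(R3+R4) = 694.6 Ω, so V_mid = 25.3 × 694.6/12690 = 1.384 V.
Stage 2 is itself unloaded: V_out = V_mid × R4/(R3+R4) = 1.384 × 3990/4543 = 1.22 V.

V_out ≈ 1.22 V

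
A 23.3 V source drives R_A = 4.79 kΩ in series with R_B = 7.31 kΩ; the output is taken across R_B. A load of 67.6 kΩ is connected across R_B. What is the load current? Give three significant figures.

R_B‖R_L = 6.597 kΩ; V_out = 23.3 × 6.597/11.39 = 13.50 V.
I_L = V_out / R_L = 13.50 / 67.6 kΩ = 0.200 mA.

I_L ≈ 0.200 mA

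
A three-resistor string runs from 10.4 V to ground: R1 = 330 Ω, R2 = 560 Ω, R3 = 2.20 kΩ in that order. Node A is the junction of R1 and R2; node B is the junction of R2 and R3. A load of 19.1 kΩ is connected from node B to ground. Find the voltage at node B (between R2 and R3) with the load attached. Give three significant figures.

V ≈ 7.17 V

At node B, R3 is in parallel with the load: R3‖R_L = 1973 Ω.
Below node A the resistance is R2 + (R3‖R_L) = 2533 Ω, so V_A = 10.4 × 2533/2863 = 9.201 V.
Then V_B = V_A × (R3‖R_L)/(R2 + R3‖R_L) = 9.201 × 1973/2533 = 7.17 V.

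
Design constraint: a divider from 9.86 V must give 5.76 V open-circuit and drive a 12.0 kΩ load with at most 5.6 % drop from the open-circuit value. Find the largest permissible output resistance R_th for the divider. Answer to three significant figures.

Loading drop = R_th/(R_th + R_L) ≤ 0.0560, so R_th ≤ R_L · ε/(1−ε) = 12.0 kΩ × 0.0560/0.9440 = 712 Ω.

R_th ≤ 712 Ω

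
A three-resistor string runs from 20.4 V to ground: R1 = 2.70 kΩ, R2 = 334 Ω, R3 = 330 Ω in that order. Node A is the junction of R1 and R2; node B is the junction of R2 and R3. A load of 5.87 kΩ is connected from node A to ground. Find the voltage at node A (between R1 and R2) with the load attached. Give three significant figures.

Below node A the series string R2+R3 = 664.0 Ω sits in parallel with the 5870 Ω load: 596.5 Ω.
V_A = 20.4 × 596.5/(2700 + 596.5) = 3.69 V.

V ≈ 3.69 V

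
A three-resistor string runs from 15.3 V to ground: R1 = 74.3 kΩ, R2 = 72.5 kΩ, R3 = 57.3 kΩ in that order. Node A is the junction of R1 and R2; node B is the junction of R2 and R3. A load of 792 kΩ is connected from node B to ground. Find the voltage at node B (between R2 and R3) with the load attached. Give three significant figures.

V ≈ 4.08 V

At node B, R3 is in parallel with the load: R3‖R_L = 53.43 kΩ.
Below node A the resistance is R2 + (R3‖R_L) = 125.9 kΩ, so V_A = 15.3 × 125.9/200.2 = 9.623 V.
Then V_B = V_A × (R3‖R_L)/(R2 + R3‖R_L) = 9.623 × 53.43/125.9 = 4.08 V.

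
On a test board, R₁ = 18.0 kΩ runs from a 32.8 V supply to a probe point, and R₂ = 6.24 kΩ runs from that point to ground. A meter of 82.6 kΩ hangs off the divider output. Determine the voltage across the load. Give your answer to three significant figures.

The load sits in parallel with R₂: R₂‖R_L = (6.24 × 82.6) / (6.24 + 82.6) = 5.802 kΩ.
V_out = 32.8 × 5.802 / (18.0 + 5.802) = 32.8 × 5.802/23.80 = 8.00 V.

V_out ≈ 8.00 V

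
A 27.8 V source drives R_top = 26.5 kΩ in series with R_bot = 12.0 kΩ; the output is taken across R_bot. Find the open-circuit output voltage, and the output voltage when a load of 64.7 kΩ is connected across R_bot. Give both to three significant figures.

Open-circuit: V = 27.8 × 12.0/(26.5 + 12.0) = 8.66 V.
With the load, R_bot becomes R_bot‖R_L = 10.12 kΩ, so V = 27.8 × 10.12/36.62 = 7.68 V.

Unloaded: 8.66 V; loaded: 7.68 V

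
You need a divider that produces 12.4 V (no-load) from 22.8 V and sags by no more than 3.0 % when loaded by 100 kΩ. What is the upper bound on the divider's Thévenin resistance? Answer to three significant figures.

R_th ≤ 3.09 kΩ

Loading drop = R_th/(R_th + R_L) ≤ 0.0300, so R_th ≤ R_L · ε/(1−ε) = 100 kΩ × 0.0300/0.9700 = 3.09 kΩ.
(Any R1, R2 with R2/(R1+R2) = 0.544 and R1‖R2 ≤ 3.09 kΩ will meet the spec.)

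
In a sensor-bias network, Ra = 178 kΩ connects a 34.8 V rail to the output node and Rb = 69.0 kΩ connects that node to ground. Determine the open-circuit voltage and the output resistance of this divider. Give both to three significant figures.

V_th = 9.72 V, R_th = 49.7 kΩ

V_th is the open-circuit tap voltage: 34.8 × 69.0/(178 + 69.0) = 9.72 V.
With the supply zeroed, Ra and Rb appear in parallel from the tap: R_th = Ra‖Rb = (178 × 69.0)/247.0 = 49.7 kΩ.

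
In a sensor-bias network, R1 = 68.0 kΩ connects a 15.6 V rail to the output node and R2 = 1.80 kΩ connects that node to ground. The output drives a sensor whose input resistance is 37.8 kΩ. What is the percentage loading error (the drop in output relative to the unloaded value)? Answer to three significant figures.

4.43 %

The divider's output (Thévenin) resistance is R1‖R2 = 1.754 kΩ.
Fractional drop under load = R_th/(R_th + R_L) = 1.754 / (1.754 + 37.8) = 0.04433.
So the output falls by 4.43 %.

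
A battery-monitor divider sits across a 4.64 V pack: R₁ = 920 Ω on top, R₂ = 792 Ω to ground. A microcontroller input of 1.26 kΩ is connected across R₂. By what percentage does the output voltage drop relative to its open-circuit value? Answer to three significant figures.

Unloaded V = 4.64 × 792/1712 = 2.147 V.
Loaded: R₂‖R_L = 486.3 Ω, giving V = 4.64 × 486.3/1406 = 1.605 V.
Drop = (2.147 − 1.605) / 2.147 = 25.2 %.

25.2 %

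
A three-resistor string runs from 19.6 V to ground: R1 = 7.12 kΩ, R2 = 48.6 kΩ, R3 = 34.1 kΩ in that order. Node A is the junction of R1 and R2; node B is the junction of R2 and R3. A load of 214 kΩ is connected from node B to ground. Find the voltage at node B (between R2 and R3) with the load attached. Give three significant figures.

V ≈ 6.77 V

At node B, R3 is in parallel with the load: R3‖R_L = 29.41 kΩ.
Below node A the resistance is R2 + (R3‖R_L) = 78.01 kΩ, so V_A = 19.6 × 78.01/85.13 = 17.96 V.
Then V_B = V_A × (R3‖R_L)/(R2 + R3‖R_L) = 17.96 × 29.41/78.01 = 6.77 V.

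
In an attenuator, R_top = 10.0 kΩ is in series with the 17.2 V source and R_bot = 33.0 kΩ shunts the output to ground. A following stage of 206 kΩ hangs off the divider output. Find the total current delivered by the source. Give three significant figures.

I ≈ 0.447 mA

R_bot‖R_L = 28.44 kΩ, so the source sees R_top + R_bot‖R_L = 38.44 kΩ.
I = 17.2 V / 38.44 kΩ = 0.447 mA.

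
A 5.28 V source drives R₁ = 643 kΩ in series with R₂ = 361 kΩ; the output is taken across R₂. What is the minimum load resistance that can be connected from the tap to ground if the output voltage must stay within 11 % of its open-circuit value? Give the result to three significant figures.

R_L(min) ≈ 1.87 MΩ

Output resistance R_th = R₁‖R₂ = (643 × 361)/1004 = 231.2 kΩ.
The fractional drop is R_th/(R_th + R_L); requiring this ≤ 0.110 gives R_L ≥ R_th(1/0.110 − 1) = 231.2 × 8.091 = 1.87 MΩ.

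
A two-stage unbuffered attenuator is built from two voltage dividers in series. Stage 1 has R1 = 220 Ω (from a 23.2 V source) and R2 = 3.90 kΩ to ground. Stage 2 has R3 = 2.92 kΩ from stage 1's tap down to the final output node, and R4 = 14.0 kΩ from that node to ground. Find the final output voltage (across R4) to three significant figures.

V_out ≈ 18.0 V

Stage 2 presents R3+R4 = 16920 Ω as a load on stage 1's tap.
Stage 1's lower leg becomes R2‖(R3+R4) = 3169 Ω, so V_mid = 23.2 × 3169/3389 = 21.69 V.
Stage 2 is itself unloaded: V_out = V_mid × R4/(R3+R4) = 21.69 × 14000/16920 = 18.0 V.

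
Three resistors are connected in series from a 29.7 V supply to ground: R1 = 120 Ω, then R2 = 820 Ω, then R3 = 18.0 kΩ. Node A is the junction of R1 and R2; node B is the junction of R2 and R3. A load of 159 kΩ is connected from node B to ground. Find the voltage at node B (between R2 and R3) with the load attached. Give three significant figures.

At node B, R3 is in parallel with the load: R3‖R_L = 16170 Ω.
Below node A the resistance is R2 + (R3‖R_L) = 16990 Ω, so V_A = 29.7 × 16990/17110 = 29.49 V.
Then V_B = V_A × (R3‖R_L)/(R2 + R3‖R_L) = 29.49 × 16170/16990 = 28.1 V.

V ≈ 28.1 V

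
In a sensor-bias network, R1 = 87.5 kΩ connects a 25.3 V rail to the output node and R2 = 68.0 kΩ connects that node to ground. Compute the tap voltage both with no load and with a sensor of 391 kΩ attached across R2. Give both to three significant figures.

Open-circuit: V = 25.3 × 68.0/(87.5 + 68.0) = 11.1 V.
With the load, R2 becomes R2‖R_L = 57.93 kΩ, so V = 25.3 × 57.93/145.4 = 10.1 V.

Unloaded: 11.1 V; loaded: 10.1 V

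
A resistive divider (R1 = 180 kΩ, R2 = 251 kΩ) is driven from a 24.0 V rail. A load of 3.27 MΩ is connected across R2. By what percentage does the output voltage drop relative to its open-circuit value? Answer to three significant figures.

The divider's output (Thévenin) resistance is R1‖R2 = 104.8 kΩ.
Fractional drop under load = R_th/(R_th + R_L) = 104.8 / (104.8 + 3270) = 0.03106.
So the output falls by 3.11 %.

3.11 %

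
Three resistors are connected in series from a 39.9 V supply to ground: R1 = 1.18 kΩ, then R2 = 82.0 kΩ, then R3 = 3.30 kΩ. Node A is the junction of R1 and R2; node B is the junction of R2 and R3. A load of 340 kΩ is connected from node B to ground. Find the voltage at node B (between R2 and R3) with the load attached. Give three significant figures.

V ≈ 1.51 V

At node B, R3 is in parallel with the load: R3‖R_L = 3.268 kΩ.
Below node A the resistance is R2 + (R3‖R_L) = 85.27 kΩ, so V_A = 39.9 × 85.27/86.45 = 39.36 V.
Then V_B = V_A × (R3‖R_L)/(R2 + R3‖R_L) = 39.36 × 3.268/85.27 = 1.51 V.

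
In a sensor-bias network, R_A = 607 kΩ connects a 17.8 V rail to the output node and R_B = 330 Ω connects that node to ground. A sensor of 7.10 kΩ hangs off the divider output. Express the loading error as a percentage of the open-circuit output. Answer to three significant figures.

4.44 %

The divider's output (Thévenin) resistance is R_A‖R_B = 329.8 Ω.
Fractional drop under load = R_th/(R_th + R_L) = 329.8 / (329.8 + 7100) = 0.04439.
So the output falls by 4.44 %.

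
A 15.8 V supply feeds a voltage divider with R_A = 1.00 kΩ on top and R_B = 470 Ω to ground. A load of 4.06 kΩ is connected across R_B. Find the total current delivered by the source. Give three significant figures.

R_B‖R_L = 421.2 Ω, so the source sees R_A + R_B‖R_L = 1421 Ω.
I = 15.8 V / 1421 Ω = 11.1 mA.

I ≈ 11.1 mA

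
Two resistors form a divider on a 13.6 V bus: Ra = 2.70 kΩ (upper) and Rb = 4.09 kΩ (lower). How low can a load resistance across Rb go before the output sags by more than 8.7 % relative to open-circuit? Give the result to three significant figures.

R_L(min) ≈ 17.1 kΩ

Output resistance R_th = Ra‖Rb = (2.70 × 4.09)/6.790 = 1.626 kΩ.
The fractional drop is R_th/(R_th + R_L); requiring this ≤ 0.0870 gives R_L ≥ R_th(1/0.0870 − 1) = 1.626 × 10.49 = 17.1 kΩ.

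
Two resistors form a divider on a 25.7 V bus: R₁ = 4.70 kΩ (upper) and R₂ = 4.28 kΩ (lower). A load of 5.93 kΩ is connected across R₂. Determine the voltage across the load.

V_out ≈ 8.89 V

The load sits in parallel with R₂: R₂‖R_L = (4.28 × 5.93) / (4.28 + 5.93) = 2.486 kΩ.
V_out = 25.7 × 2.486 / (4.70 + 2.486) = 25.7 × 2.486/7.186 = 8.89 V.
(Unloaded it would have been 12.2 V.)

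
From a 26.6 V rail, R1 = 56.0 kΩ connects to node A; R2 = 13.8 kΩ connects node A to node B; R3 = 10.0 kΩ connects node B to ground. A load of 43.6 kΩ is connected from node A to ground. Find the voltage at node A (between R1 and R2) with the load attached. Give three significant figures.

V ≈ 5.74 V

Below node A the series string R2+R3 = 23.80 kΩ sits in parallel with the 43.6 kΩ load: 15.40 kΩ.
V_A = 26.6 × 15.40/(56.0 + 15.40) = 5.74 V.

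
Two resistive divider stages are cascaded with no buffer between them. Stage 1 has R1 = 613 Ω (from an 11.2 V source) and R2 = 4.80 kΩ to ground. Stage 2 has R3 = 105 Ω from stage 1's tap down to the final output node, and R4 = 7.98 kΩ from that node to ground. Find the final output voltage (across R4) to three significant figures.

Stage 2 presents R3+R4 = 8085 Ω as a load on stage 1's tap.
Stage 1's lower leg becomes R2‖(R3+R4) = 3012 Ω, so V_mid = 11.2 × 3012/3625 = 9.306 V.
Stage 2 is itself unloaded: V_out = V_mid × R4/(R3+R4) = 9.306 × 7980/8085 = 9.19 V.

V_out ≈ 9.19 V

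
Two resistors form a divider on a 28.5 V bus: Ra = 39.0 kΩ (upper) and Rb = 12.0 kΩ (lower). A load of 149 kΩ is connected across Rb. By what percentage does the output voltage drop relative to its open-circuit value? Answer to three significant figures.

5.80 %

The divider's output (Thévenin) resistance is Ra‖Rb = 9.176 kΩ.
Fractional drop under load = R_th/(R_th + R_L) = 9.176 / (9.176 + 149) = 0.05801.
So the output falls by 5.80 %.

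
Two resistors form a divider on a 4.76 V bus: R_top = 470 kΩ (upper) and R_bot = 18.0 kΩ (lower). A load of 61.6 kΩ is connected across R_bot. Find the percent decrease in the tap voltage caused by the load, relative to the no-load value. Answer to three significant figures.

The divider's output (Thévenin) resistance is R_top‖R_bot = 17.34 kΩ.
Fractional drop under load = R_th/(R_th + R_L) = 17.34 / (17.34 + 61.6) = 0.2196.
So the output falls by 22.0 %.

22.0 %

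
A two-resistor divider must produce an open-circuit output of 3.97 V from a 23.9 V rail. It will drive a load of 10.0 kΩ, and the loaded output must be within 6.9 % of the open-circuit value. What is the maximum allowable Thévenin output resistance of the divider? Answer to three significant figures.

Loading drop = R_th/(R_th + R_L) ≤ 0.0690, so R_th ≤ R_L · ε/(1−ε) = 10.0 kΩ × 0.0690/0.9310 = 741 Ω.
(Any R1, R2 with R2/(R1+R2) = 0.166 and R1‖R2 ≤ 741 Ω will meet the spec.)

R_th ≤ 741 Ω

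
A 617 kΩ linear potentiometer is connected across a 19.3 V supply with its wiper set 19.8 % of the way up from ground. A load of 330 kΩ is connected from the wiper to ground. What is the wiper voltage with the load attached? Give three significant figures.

V ≈ 2.95 V

The wiper splits the pot into (1−α)R = 494.8 kΩ above and αR = 122.2 kΩ below.
Lower section ‖ load = 89.16 kΩ.
V_wiper = 19.3 × 89.16/(494.8 + 89.16) = 2.95 V.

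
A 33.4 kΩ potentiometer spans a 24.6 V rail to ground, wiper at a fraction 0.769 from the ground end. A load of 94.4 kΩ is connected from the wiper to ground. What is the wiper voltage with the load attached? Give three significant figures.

The wiper splits the pot into (1−α)R = 7.715 kΩ above and αR = 25.68 kΩ below.
Lower section ‖ load = 20.19 kΩ.
V_wiper = 24.6 × 20.19/(7.715 + 20.19) = 17.8 V.

V ≈ 17.8 V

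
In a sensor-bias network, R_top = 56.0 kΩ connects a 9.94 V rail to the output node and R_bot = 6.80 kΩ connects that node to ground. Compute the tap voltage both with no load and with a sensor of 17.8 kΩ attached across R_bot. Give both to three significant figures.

Open-circuit: V = 9.94 × 6.80/(56.0 + 6.80) = 1.08 V.
With the load, R_bot becomes R_bot‖R_L = 4.920 kΩ, so V = 9.94 × 4.920/60.92 = 0.803 V.

Unloaded: 1.08 V; loaded: 0.803 V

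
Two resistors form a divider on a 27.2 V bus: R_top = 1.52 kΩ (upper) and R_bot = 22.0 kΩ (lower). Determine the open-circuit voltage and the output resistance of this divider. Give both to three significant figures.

V_th = 25.4 V, R_th = 1.42 kΩ

V_th is the open-circuit tap voltage: 27.2 × 22.0/(1.52 + 22.0) = 25.4 V.
With the supply zeroed, R_top and R_bot appear in parallel from the tap: R_th = R_top‖R_bot = (1.52 × 22.0)/23.52 = 1.42 kΩ.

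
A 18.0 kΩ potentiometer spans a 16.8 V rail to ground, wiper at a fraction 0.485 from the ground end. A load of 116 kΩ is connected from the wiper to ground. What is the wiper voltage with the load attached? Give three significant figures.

V ≈ 7.84 V

The wiper splits the pot into (1−α)R = 9.270 kΩ above and αR = 8.730 kΩ below.
Lower section ‖ load = 8.119 kΩ.
V_wiper = 16.8 × 8.119/(9.270 + 8.119) = 7.84 V.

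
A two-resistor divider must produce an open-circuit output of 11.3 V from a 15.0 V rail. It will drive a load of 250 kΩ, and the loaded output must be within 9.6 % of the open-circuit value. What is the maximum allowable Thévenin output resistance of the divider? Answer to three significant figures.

R_th ≤ 26.5 kΩ

Loading drop = R_th/(R_th + R_L) ≤ 0.0960, so R_th ≤ R_L · ε/(1−ε) = 250 kΩ × 0.0960/0.9040 = 26.5 kΩ.
(Any R1, R2 with R2/(R1+R2) = 0.753 and R1‖R2 ≤ 26.5 kΩ will meet the spec.)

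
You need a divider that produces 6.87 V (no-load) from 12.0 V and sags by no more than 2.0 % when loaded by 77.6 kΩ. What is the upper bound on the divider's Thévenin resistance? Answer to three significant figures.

Loading drop = R_th/(R_th + R_L) ≤ 0.0200, so R_th ≤ R_L · ε/(1−ε) = 77.6 kΩ × 0.0200/0.9800 = 1.58 kΩ.
(Any R1, R2 with R2/(R1+R2) = 0.573 and R1‖R2 ≤ 1.58 kΩ will meet the spec.)

R_th ≤ 1.58 kΩ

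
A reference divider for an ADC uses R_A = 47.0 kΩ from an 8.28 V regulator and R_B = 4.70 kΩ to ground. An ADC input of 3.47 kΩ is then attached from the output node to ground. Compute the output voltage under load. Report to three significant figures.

V_out ≈ 0.337 V

The load sits in parallel with R_B: R_B‖R_L = (4.70 × 3.47) / (4.70 + 3.47) = 1.996 kΩ.
V_out = 8.28 × 1.996 / (47.0 + 1.996) = 8.28 × 1.996/49.00 = 0.337 V.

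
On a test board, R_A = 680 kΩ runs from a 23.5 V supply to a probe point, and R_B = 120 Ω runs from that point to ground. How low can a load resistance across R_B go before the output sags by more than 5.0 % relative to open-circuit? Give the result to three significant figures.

Output resistance R_th = R_A‖R_B = (680000 × 120)/680100 = 120.0 Ω.
The fractional drop is R_th/(R_th + R_L); requiring this ≤ 0.0500 gives R_L ≥ R_th(1/0.0500 − 1) = 120.0 × 19.00 = 2.28 kΩ.

R_L(min) ≈ 2.28 kΩ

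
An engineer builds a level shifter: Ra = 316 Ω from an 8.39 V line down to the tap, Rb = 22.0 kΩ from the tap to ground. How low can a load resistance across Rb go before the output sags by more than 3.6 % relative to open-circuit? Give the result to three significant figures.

R_L(min) ≈ 8.34 kΩ

Output resistance R_th = Ra‖Rb = (316 × 22000)/22320 = 311.5 Ω.
The fractional drop is R_th/(R_th + R_L); requiring this ≤ 0.0360 gives R_L ≥ R_th(1/0.0360 − 1) = 311.5 × 26.78 = 8.34 kΩ.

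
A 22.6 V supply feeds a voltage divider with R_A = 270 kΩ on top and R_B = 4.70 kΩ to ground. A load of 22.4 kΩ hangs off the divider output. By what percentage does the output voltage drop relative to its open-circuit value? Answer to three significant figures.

17.1 %

Unloaded V = 22.6 × 4.70/274.7 = 0.3867 V.
Loaded: R_B‖R_L = 3.885 kΩ, giving V = 22.6 × 3.885/273.9 = 0.3206 V.
Drop = (0.3867 − 0.3206) / 0.3867 = 17.1 %.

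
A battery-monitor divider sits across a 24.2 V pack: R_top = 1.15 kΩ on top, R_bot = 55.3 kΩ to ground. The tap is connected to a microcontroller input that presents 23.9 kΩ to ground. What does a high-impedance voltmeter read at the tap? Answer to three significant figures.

The load sits in parallel with R_bot: R_bot‖R_L = (55.3 × 23.9) / (55.3 + 23.9) = 16.69 kΩ.
V_out = 24.2 × 16.69 / (1.15 + 16.69) = 24.2 × 16.69/17.84 = 22.6 V.

V_out ≈ 22.6 V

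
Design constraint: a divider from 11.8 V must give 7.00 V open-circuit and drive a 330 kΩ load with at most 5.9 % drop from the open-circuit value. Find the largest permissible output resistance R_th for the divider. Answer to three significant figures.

R_th ≤ 20.7 kΩ

Loading drop = R_th/(R_th + R_L) ≤ 0.0590, so R_th ≤ R_L · ε/(1−ε) = 330 kΩ × 0.0590/0.9410 = 20.7 kΩ.
(Any R1, R2 with R2/(R1+R2) = 0.593 and R1‖R2 ≤ 20.7 kΩ will meet the spec.)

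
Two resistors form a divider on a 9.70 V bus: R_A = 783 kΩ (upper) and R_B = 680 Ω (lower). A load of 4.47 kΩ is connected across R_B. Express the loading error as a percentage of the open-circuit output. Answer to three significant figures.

13.2 %

The divider's output (Thévenin) resistance is R_A‖R_B = 679.4 Ω.
Fractional drop under load = R_th/(R_th + R_L) = 679.4 / (679.4 + 4470) = 0.1319.
So the output falls by 13.2 %.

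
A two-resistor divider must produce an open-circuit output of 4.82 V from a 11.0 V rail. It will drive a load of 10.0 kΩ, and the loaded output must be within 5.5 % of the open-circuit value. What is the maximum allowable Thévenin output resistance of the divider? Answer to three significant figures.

Loading drop = R_th/(R_th + R_L) ≤ 0.0550, so R_th ≤ R_L · ε/(1−ε) = 10.0 kΩ × 0.0550/0.9450 = 582 Ω.

R_th ≤ 582 Ω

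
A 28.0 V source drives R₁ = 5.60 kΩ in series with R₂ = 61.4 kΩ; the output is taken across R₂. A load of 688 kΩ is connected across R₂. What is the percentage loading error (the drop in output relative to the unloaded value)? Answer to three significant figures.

The divider's output (Thévenin) resistance is R₁‖R₂ = 5.132 kΩ.
Fractional drop under load = R_th/(R_th + R_L) = 5.132 / (5.132 + 688) = 0.007404.
So the output falls by 0.740 %.

0.740 %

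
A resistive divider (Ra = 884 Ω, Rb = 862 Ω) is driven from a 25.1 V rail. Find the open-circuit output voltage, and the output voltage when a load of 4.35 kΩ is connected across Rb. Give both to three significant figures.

Open-circuit: V = 25.1 × 862/(884 + 862) = 12.4 V.
With the load, Rb becomes Rb‖R_L = 719.4 Ω, so V = 25.1 × 719.4/1603 = 11.3 V.

Unloaded: 12.4 V; loaded: 11.3 V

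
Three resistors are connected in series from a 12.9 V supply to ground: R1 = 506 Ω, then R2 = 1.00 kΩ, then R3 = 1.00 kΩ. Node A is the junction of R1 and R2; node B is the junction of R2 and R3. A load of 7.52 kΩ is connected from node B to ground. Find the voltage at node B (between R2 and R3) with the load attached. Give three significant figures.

V ≈ 4.77 V

At node B, R3 is in parallel with the load: R3‖R_L = 882.6 Ω.
Below node A the resistance is R2 + (R3‖R_L) = 1883 Ω, so V_A = 12.9 × 1883/2389 = 10.17 V.
Then V_B = V_A × (R3‖R_L)/(R2 + R3‖R_L) = 10.17 × 882.6/1883 = 4.77 V.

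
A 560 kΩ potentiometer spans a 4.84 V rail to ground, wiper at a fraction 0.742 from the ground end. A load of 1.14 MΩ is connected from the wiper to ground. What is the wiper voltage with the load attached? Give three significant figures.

The wiper splits the pot into (1−α)R = 144.5 kΩ above and αR = 415.5 kΩ below.
Lower section ‖ load = 304.5 kΩ.
V_wiper = 4.84 × 304.5/(144.5 + 304.5) = 3.28 V.

V ≈ 3.28 V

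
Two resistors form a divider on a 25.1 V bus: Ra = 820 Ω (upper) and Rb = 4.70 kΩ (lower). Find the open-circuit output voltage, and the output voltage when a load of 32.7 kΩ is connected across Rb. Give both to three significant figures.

Unloaded: 21.4 V; loaded: 20.9 V

Open-circuit: V = 25.1 × 4700/(820 + 4700) = 21.4 V.
With the load, Rb becomes Rb‖R_L = 4109 Ω, so V = 25.1 × 4109/4929 = 20.9 V.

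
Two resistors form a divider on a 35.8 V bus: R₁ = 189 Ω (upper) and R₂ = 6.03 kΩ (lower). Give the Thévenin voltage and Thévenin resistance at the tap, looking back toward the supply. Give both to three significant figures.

V_th is the open-circuit tap voltage: 35.8 × 6030/(189 + 6030) = 34.7 V.
With the supply zeroed, R₁ and R₂ appear in parallel from the tap: R_th = R₁‖R₂ = (189 × 6030)/6219 = 183 Ω.

V_th = 34.7 V, R_th = 183 Ω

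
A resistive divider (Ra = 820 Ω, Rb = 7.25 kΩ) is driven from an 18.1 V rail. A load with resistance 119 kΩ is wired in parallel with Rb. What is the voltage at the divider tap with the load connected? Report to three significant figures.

The load sits in parallel with Rb: Rb‖R_L = (7250 × 119000) / (7250 + 119000) = 6834 Ω.
V_out = 18.1 × 6834 / (820 + 6834) = 18.1 × 6834/7654 = 16.2 V.

V_out ≈ 16.2 V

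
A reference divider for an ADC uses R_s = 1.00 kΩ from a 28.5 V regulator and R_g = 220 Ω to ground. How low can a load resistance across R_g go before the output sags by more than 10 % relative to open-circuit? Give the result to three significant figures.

Output resistance R_th = R_s‖R_g = (1000 × 220)/1220 = 180.3 Ω.
The fractional drop is R_th/(R_th + R_L); requiring this ≤ 0.100 gives R_L ≥ R_th(1/0.100 − 1) = 180.3 × 9.000 = 1.62 kΩ.

R_L(min) ≈ 1.62 kΩ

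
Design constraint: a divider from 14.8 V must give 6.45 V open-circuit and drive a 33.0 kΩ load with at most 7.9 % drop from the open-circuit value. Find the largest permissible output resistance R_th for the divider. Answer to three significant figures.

Loading drop = R_th/(R_th + R_L) ≤ 0.0790, so R_th ≤ R_L · ε/(1−ε) = 33.0 kΩ × 0.0790/0.9210 = 2.83 kΩ.
(Any R1, R2 with R2/(R1+R2) = 0.436 and R1‖R2 ≤ 2.83 kΩ will meet the spec.)

R_th ≤ 2.83 kΩ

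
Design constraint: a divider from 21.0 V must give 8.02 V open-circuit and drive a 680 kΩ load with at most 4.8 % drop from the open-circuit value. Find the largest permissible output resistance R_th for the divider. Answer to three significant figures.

R_th ≤ 34.3 kΩ

Loading drop = R_th/(R_th + R_L) ≤ 0.0480, so R_th ≤ R_L · ε/(1−ε) = 680 kΩ × 0.0480/0.9520 = 34.3 kΩ.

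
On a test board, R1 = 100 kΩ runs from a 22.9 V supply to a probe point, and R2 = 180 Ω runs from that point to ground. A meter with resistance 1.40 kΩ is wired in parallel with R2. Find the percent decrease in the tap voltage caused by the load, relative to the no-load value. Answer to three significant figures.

11.4 %

The divider's output (Thévenin) resistance is R1‖R2 = 179.7 Ω.
Fractional drop under load = R_th/(R_th + R_L) = 179.7 / (179.7 + 1400) = 0.1137.
So the output falls by 11.4 %.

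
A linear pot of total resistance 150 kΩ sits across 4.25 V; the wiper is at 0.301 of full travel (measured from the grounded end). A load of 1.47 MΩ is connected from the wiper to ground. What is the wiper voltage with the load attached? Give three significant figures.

V ≈ 1.25 V

The wiper splits the pot into (1−α)R = 104.9 kΩ above and αR = 45.15 kΩ below.
Lower section ‖ load = 43.80 kΩ.
V_wiper = 4.25 × 43.80/(104.9 + 43.80) = 1.25 V.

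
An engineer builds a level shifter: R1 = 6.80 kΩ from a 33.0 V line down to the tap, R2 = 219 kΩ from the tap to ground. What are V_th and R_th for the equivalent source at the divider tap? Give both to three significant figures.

V_th = 32.0 V, R_th = 6.60 kΩ

V_th is the open-circuit tap voltage: 33.0 × 219/(6.80 + 219) = 32.0 V.
With the supply zeroed, R1 and R2 appear in parallel from the tap: R_th = R1‖R2 = (6.80 × 219)/225.8 = 6.60 kΩ.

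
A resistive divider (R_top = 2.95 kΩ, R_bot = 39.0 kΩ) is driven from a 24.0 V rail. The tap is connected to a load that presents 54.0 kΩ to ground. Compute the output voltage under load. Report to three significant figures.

The load sits in parallel with R_bot: R_bot‖R_L = (39.0 × 54.0) / (39.0 + 54.0) = 22.65 kΩ.
V_out = 24.0 × 22.65 / (2.95 + 22.65) = 24.0 × 22.65/25.60 = 21.2 V.
(Unloaded it would have been 22.3 V.)

V_out ≈ 21.2 V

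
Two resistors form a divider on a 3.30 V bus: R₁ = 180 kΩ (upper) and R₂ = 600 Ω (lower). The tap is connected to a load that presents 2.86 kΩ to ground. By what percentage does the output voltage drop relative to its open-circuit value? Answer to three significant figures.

Unloaded V = 3.30 × 600/180600 = 0.01096 V.
Loaded: R₂‖R_L = 496.0 Ω, giving V = 3.30 × 496.0/180500 = 0.009068 V.
Drop = (0.01096 − 0.009068) / 0.01096 = 17.3 %.

17.3 %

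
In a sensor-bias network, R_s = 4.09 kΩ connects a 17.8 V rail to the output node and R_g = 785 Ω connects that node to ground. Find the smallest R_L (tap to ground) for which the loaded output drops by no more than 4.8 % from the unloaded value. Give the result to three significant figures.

R_L(min) ≈ 13.1 kΩ

Output resistance R_th = R_s‖R_g = (4090 × 785)/4875 = 658.6 Ω.
The fractional drop is R_th/(R_th + R_L); requiring this ≤ 0.0480 gives R_L ≥ R_th(1/0.0480 − 1) = 658.6 × 19.83 = 13.1 kΩ.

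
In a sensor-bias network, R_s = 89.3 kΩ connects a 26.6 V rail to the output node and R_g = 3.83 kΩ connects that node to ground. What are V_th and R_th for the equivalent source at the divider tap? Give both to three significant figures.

V_th = 1.09 V, R_th = 3.67 kΩ

V_th is the open-circuit tap voltage: 26.6 × 3.83/(89.3 + 3.83) = 1.09 V.
With the supply zeroed, R_s and R_g appear in parallel from the tap: R_th = R_s‖R_g = (89.3 × 3.83)/93.13 = 3.67 kΩ.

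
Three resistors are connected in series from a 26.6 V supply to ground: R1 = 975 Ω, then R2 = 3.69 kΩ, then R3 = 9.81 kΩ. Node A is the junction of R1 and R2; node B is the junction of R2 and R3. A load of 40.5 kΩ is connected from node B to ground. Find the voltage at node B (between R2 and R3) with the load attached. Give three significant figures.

At node B, R3 is in parallel with the load: R3‖R_L = 7897 Ω.
Below node A the resistance is R2 + (R3‖R_L) = 11590 Ω, so V_A = 26.6 × 11590/12560 = 24.54 V.
Then V_B = V_A × (R3‖R_L)/(R2 + R3‖R_L) = 24.54 × 7897/11590 = 16.7 V.

V ≈ 16.7 V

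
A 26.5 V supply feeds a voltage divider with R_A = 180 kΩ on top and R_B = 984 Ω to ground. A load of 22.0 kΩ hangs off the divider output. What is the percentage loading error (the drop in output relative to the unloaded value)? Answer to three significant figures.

The divider's output (Thévenin) resistance is R_A‖R_B = 978.7 Ω.
Fractional drop under load = R_th/(R_th + R_L) = 978.7 / (978.7 + 22000) = 0.04259.
So the output falls by 4.26 %.

4.26 %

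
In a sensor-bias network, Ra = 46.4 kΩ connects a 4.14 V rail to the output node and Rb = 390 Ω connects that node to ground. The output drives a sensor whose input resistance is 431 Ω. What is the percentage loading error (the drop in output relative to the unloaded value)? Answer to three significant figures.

47.3 %

The divider's output (Thévenin) resistance is Ra‖Rb = 386.7 Ω.
Fractional drop under load = R_th/(R_th + R_L) = 386.7 / (386.7 + 431) = 0.4729.
So the output falls by 47.3 %.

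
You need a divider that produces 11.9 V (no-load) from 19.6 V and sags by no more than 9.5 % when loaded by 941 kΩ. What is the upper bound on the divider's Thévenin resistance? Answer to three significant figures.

R_th ≤ 98.8 kΩ

Loading drop = R_th/(R_th + R_L) ≤ 0.0950, so R_th ≤ R_L · ε/(1−ε) = 941 kΩ × 0.0950/0.9050 = 98.8 kΩ.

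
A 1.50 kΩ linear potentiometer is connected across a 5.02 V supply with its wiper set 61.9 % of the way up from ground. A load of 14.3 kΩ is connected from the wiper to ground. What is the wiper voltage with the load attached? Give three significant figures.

V ≈ 3.03 V

The wiper splits the pot into (1−α)R = 571.5 Ω above and αR = 928.5 Ω below.
Lower section ‖ load = 871.9 Ω.
V_wiper = 5.02 × 871.9/(571.5 + 871.9) = 3.03 V.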